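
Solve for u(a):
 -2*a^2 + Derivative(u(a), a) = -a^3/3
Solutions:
 u(a) = C1 - a^4/12 + 2*a^3/3


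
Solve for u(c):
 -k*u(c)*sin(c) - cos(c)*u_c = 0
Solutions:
 u(c) = C1*exp(k*log(cos(c)))


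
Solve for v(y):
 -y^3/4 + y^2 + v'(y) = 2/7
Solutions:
 v(y) = C1 + y^4/16 - y^3/3 + 2*y/7


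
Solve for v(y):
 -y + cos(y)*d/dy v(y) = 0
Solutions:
 v(y) = C1 + Integral(y/cos(y), y)


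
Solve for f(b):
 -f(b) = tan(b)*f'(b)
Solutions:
 f(b) = C1/sin(b)


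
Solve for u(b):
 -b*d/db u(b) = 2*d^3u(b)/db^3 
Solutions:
 u(b) = C1 + Integral(C2*airyai(-2^(2/3)*b/2) + C3*airybi(-2^(2/3)*b/2), b)


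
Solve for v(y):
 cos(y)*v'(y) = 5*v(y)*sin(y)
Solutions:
 v(y) = C1/cos(y)^5


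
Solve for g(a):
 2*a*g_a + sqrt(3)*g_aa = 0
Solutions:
 g(a) = C1 + C2*erf(3^(3/4)*a/3)


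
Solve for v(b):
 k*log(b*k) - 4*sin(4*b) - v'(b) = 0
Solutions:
 v(b) = C1 + b*k*(log(b*k) - 1) + cos(4*b)


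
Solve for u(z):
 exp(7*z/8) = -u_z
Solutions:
 u(z) = C1 - 8*exp(7*z/8)/7


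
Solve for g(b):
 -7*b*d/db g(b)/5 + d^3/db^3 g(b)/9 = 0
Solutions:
 g(b) = C1 + Integral(C2*airyai(5^(2/3)*63^(1/3)*b/5) + C3*airybi(5^(2/3)*63^(1/3)*b/5), b)


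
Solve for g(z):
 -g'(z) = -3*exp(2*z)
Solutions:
 g(z) = C1 + 3*exp(2*z)/2


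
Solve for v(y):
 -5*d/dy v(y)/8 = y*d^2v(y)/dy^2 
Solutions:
 v(y) = C1 + C2*y^(3/8)


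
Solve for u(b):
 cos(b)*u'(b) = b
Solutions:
 u(b) = C1 + Integral(b/cos(b), b)


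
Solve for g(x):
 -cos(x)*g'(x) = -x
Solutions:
 g(x) = C1 + Integral(x/cos(x), x)


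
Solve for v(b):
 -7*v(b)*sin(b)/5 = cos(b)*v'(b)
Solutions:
 v(b) = C1*cos(b)^(7/5)


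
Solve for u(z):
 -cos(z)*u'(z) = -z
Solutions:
 u(z) = C1 + Integral(z/cos(z), z)


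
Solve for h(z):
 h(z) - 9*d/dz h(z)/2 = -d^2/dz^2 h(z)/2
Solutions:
 h(z) = C1*exp(z*(9 - sqrt(73))/2) + C2*exp(z*(sqrt(73) + 9)/2)


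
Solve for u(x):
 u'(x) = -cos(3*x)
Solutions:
 u(x) = C1 - sin(3*x)/3


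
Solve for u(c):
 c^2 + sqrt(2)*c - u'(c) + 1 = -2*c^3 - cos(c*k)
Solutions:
 u(c) = C1 + c^4/2 + c^3/3 + sqrt(2)*c^2/2 + c + sin(c*k)/k


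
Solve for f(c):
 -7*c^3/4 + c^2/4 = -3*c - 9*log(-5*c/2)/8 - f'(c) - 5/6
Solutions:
 f(c) = C1 + 7*c^4/16 - c^3/12 - 3*c^2/2 - 9*c*log(-c)/8 + c*(-27*log(5) + 7 + 27*log(2))/24


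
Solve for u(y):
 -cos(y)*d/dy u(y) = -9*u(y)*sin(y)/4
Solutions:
 u(y) = C1/cos(y)^(9/4)


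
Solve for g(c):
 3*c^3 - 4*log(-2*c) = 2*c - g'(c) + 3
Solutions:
 g(c) = C1 - 3*c^4/4 + c^2 + 4*c*log(-c) + c*(-1 + 4*log(2))


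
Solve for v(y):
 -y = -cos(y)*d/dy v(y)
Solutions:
 v(y) = C1 + Integral(y/cos(y), y)


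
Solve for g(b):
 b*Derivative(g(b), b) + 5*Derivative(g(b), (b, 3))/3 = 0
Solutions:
 g(b) = C1 + Integral(C2*airyai(-3^(1/3)*5^(2/3)*b/5) + C3*airybi(-3^(1/3)*5^(2/3)*b/5), b)


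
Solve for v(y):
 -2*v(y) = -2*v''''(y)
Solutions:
 v(y) = C1*exp(-y) + C2*exp(y) + C3*sin(y) + C4*cos(y)


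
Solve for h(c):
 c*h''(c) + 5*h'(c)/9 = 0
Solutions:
 h(c) = C1 + C2*c^(4/9)


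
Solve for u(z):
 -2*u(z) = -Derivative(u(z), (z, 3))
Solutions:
 u(z) = C3*exp(2^(1/3)*z) + (C1*sin(2^(1/3)*sqrt(3)*z/2) + C2*cos(2^(1/3)*sqrt(3)*z/2))*exp(-2^(1/3)*z/2)


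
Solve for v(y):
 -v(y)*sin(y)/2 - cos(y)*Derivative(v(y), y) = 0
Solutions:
 v(y) = C1*sqrt(cos(y))


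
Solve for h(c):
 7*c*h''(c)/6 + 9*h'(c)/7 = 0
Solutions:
 h(c) = C1 + C2/c^(5/49)


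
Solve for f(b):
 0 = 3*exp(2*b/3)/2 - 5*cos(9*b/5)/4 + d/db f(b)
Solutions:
 f(b) = C1 - 9*exp(2*b/3)/4 + 25*sin(9*b/5)/36


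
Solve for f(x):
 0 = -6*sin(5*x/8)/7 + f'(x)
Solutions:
 f(x) = C1 - 48*cos(5*x/8)/35


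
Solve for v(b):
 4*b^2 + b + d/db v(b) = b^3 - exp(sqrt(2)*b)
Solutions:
 v(b) = C1 + b^4/4 - 4*b^3/3 - b^2/2 - sqrt(2)*exp(sqrt(2)*b)/2


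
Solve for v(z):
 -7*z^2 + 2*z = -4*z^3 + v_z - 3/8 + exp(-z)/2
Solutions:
 v(z) = C1 + z^4 - 7*z^3/3 + z^2 + 3*z/8 + exp(-z)/2


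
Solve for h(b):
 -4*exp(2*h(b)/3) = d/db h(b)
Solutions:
 h(b) = 3*log(-sqrt(-1/(C1 - 4*b))) - 3*log(2) + 3*log(6)/2
 h(b) = 3*log(-1/(C1 - 4*b))/2 - 3*log(2) + 3*log(6)/2


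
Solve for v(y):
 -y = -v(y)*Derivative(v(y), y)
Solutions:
 v(y) = -sqrt(C1 + y^2)
 v(y) = sqrt(C1 + y^2)


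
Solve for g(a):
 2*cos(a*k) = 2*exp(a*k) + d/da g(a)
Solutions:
 g(a) = C1 - 2*exp(a*k)/k + 2*sin(a*k)/k


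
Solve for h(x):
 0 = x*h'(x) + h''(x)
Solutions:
 h(x) = C1 + C2*erf(sqrt(2)*x/2)


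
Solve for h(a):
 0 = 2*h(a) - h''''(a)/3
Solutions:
 h(a) = C1*exp(-6^(1/4)*a) + C2*exp(6^(1/4)*a) + C3*sin(6^(1/4)*a) + C4*cos(6^(1/4)*a)


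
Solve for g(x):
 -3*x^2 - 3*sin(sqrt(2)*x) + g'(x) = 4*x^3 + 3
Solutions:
 g(x) = C1 + x^4 + x^3 + 3*x - 3*sqrt(2)*cos(sqrt(2)*x)/2


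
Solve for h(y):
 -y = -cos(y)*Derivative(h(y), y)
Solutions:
 h(y) = C1 + Integral(y/cos(y), y)


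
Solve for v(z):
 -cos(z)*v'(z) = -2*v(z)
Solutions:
 v(z) = C1*(sin(z) + 1)/(sin(z) - 1)


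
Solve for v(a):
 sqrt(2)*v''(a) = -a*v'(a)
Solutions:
 v(a) = C1 + C2*erf(2^(1/4)*a/2)


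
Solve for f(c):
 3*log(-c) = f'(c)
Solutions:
 f(c) = C1 + 3*c*log(-c) - 3*c


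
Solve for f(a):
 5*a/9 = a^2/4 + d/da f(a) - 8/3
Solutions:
 f(a) = C1 - a^3/12 + 5*a^2/18 + 8*a/3


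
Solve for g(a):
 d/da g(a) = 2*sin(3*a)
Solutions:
 g(a) = C1 - 2*cos(3*a)/3


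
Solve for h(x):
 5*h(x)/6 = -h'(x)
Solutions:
 h(x) = C1*exp(-5*x/6)


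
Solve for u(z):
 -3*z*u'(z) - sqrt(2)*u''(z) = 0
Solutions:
 u(z) = C1 + C2*erf(2^(1/4)*sqrt(3)*z/2)


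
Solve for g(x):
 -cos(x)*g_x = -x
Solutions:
 g(x) = C1 + Integral(x/cos(x), x)


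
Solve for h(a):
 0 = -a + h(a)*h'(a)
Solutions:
 h(a) = -sqrt(C1 + a^2)
 h(a) = sqrt(C1 + a^2)


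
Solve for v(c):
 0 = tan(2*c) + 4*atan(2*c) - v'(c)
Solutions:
 v(c) = C1 + 4*c*atan(2*c) - log(4*c^2 + 1) - log(cos(2*c))/2


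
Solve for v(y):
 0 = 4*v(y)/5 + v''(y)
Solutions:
 v(y) = C1*sin(2*sqrt(5)*y/5) + C2*cos(2*sqrt(5)*y/5)


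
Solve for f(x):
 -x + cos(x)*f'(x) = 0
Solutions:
 f(x) = C1 + Integral(x/cos(x), x)


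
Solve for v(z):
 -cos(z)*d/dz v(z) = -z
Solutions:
 v(z) = C1 + Integral(z/cos(z), z)


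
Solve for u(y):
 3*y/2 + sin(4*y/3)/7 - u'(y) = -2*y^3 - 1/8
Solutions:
 u(y) = C1 + y^4/2 + 3*y^2/4 + y/8 - 3*cos(4*y/3)/28


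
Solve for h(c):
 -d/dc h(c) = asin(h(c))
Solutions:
 Integral(1/asin(_y), (_y, h(c))) = C1 - c


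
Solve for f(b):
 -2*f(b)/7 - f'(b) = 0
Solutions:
 f(b) = C1*exp(-2*b/7)


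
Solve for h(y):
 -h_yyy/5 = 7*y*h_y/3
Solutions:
 h(y) = C1 + Integral(C2*airyai(-3^(2/3)*35^(1/3)*y/3) + C3*airybi(-3^(2/3)*35^(1/3)*y/3), y)


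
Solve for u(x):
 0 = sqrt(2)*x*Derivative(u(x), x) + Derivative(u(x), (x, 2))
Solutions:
 u(x) = C1 + C2*erf(2^(3/4)*x/2)


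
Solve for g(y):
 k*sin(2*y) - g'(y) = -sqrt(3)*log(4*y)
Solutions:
 g(y) = C1 - k*cos(2*y)/2 + sqrt(3)*y*(log(y) - 1) + 2*sqrt(3)*y*log(2)


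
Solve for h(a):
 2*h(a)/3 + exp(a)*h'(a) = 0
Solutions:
 h(a) = C1*exp(2*exp(-a)/3)


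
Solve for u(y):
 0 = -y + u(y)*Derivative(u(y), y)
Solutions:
 u(y) = -sqrt(C1 + y^2)
 u(y) = sqrt(C1 + y^2)


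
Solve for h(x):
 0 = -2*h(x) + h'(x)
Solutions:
 h(x) = C1*exp(2*x)


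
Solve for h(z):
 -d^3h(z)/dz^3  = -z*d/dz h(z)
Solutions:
 h(z) = C1 + Integral(C2*airyai(z) + C3*airybi(z), z)


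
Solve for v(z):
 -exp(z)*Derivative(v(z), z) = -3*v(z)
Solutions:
 v(z) = C1*exp(-3*exp(-z))


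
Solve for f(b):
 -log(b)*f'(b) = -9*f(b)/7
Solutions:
 f(b) = C1*exp(9*li(b)/7)


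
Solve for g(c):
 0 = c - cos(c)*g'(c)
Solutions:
 g(c) = C1 + Integral(c/cos(c), c)


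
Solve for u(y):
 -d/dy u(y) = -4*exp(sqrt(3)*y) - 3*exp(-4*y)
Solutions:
 u(y) = C1 + 4*sqrt(3)*exp(sqrt(3)*y)/3 - 3*exp(-4*y)/4


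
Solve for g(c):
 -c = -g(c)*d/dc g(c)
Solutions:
 g(c) = -sqrt(C1 + c^2)
 g(c) = sqrt(C1 + c^2)


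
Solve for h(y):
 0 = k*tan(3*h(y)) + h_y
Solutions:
 h(y) = -asin(C1*exp(-3*k*y))/3 + pi/3
 h(y) = asin(C1*exp(-3*k*y))/3


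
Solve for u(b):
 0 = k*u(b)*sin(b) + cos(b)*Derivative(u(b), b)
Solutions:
 u(b) = C1*exp(k*log(cos(b)))


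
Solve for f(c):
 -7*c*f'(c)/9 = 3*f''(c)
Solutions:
 f(c) = C1 + C2*erf(sqrt(42)*c/18)


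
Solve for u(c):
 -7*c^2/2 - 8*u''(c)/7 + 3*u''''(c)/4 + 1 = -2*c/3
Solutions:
 u(c) = C1 + C2*c + C3*exp(-4*sqrt(42)*c/21) + C4*exp(4*sqrt(42)*c/21) - 49*c^4/192 + 7*c^3/72 - 805*c^2/512


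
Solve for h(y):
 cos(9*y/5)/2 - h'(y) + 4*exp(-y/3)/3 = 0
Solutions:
 h(y) = C1 + 5*sin(9*y/5)/18 - 4*exp(-y/3)


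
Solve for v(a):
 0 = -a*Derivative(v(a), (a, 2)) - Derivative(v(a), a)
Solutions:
 v(a) = C1 + C2*log(a)


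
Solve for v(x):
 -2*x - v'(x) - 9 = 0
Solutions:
 v(x) = C1 - x^2 - 9*x


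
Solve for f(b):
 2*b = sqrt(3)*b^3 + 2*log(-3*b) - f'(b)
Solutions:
 f(b) = C1 + sqrt(3)*b^4/4 - b^2 + 2*b*log(-b) + 2*b*(-1 + log(3))


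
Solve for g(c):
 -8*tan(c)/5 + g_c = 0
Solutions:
 g(c) = C1 - 8*log(cos(c))/5


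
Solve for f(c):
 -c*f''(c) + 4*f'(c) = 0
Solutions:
 f(c) = C1 + C2*c^5


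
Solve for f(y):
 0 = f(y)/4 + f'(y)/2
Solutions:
 f(y) = C1*exp(-y/2)


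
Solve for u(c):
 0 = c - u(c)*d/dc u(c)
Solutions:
 u(c) = -sqrt(C1 + c^2)
 u(c) = sqrt(C1 + c^2)


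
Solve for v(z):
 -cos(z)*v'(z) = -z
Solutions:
 v(z) = C1 + Integral(z/cos(z), z)


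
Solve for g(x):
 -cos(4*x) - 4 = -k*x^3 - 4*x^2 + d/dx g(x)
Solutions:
 g(x) = C1 + k*x^4/4 + 4*x^3/3 - 4*x - sin(4*x)/4


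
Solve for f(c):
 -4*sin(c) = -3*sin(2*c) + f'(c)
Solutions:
 f(c) = C1 + 3*sin(c)^2 + 4*cos(c)


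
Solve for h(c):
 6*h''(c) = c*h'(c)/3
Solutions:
 h(c) = C1 + C2*erfi(c/6)


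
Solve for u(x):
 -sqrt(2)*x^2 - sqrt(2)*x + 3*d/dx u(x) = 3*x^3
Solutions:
 u(x) = C1 + x^4/4 + sqrt(2)*x^3/9 + sqrt(2)*x^2/6


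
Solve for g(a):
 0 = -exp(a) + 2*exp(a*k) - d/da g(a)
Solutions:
 g(a) = C1 - exp(a) + 2*exp(a*k)/k


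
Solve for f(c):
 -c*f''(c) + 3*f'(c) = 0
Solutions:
 f(c) = C1 + C2*c^4


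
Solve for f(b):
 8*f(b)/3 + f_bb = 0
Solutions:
 f(b) = C1*sin(2*sqrt(6)*b/3) + C2*cos(2*sqrt(6)*b/3)


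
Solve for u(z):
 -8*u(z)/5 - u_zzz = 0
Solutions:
 u(z) = C3*exp(-2*5^(2/3)*z/5) + (C1*sin(sqrt(3)*5^(2/3)*z/5) + C2*cos(sqrt(3)*5^(2/3)*z/5))*exp(5^(2/3)*z/5)


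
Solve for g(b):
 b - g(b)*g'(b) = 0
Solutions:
 g(b) = -sqrt(C1 + b^2)
 g(b) = sqrt(C1 + b^2)


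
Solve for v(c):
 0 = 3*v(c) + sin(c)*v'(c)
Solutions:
 v(c) = C1*(cos(c) + 1)^(3/2)/(cos(c) - 1)^(3/2)


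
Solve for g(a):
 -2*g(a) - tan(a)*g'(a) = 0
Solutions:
 g(a) = C1/sin(a)^2


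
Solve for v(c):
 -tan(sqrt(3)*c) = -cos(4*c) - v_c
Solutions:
 v(c) = C1 - sqrt(3)*log(cos(sqrt(3)*c))/3 - sin(4*c)/4


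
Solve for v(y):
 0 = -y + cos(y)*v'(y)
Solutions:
 v(y) = C1 + Integral(y/cos(y), y)


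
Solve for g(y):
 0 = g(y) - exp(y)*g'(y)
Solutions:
 g(y) = C1*exp(-exp(-y))


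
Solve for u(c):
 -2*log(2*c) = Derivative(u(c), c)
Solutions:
 u(c) = C1 - 2*c*log(c) - c*log(4) + 2*c


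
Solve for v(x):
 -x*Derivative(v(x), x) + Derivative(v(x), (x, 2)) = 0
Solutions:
 v(x) = C1 + C2*erfi(sqrt(2)*x/2)


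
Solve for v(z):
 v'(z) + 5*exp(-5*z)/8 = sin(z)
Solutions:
 v(z) = C1 - cos(z) + exp(-5*z)/8


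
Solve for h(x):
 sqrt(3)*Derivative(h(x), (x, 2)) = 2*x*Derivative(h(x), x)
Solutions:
 h(x) = C1 + C2*erfi(3^(3/4)*x/3)


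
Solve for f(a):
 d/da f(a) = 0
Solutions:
 f(a) = C1


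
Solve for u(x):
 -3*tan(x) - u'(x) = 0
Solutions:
 u(x) = C1 + 3*log(cos(x))


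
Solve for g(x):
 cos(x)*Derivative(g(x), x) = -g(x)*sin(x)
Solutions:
 g(x) = C1*cos(x)


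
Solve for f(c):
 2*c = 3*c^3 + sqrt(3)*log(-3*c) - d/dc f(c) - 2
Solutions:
 f(c) = C1 + 3*c^4/4 - c^2 + sqrt(3)*c*log(-c) + c*(-2 - sqrt(3) + sqrt(3)*log(3))


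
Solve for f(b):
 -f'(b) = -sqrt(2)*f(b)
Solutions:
 f(b) = C1*exp(sqrt(2)*b)


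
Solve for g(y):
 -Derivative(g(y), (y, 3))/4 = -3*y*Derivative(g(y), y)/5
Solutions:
 g(y) = C1 + Integral(C2*airyai(12^(1/3)*5^(2/3)*y/5) + C3*airybi(12^(1/3)*5^(2/3)*y/5), y)


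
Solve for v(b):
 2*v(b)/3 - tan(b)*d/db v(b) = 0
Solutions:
 v(b) = C1*sin(b)^(2/3)


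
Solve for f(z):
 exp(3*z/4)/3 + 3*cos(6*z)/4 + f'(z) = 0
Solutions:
 f(z) = C1 - 4*exp(3*z/4)/9 - sin(6*z)/8


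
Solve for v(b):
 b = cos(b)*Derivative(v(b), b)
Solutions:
 v(b) = C1 + Integral(b/cos(b), b)


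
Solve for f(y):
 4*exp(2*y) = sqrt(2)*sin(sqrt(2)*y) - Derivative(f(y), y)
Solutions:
 f(y) = C1 - 2*exp(2*y) - cos(sqrt(2)*y)


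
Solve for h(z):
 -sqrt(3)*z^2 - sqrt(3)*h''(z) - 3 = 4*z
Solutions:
 h(z) = C1 + C2*z - z^4/12 - 2*sqrt(3)*z^3/9 - sqrt(3)*z^2/2


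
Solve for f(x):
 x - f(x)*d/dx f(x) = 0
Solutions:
 f(x) = -sqrt(C1 + x^2)
 f(x) = sqrt(C1 + x^2)


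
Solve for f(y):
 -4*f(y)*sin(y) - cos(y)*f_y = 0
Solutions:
 f(y) = C1*cos(y)^4


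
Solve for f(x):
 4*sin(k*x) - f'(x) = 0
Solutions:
 f(x) = C1 - 4*cos(k*x)/k


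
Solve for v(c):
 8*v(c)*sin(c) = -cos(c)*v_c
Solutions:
 v(c) = C1*cos(c)^8


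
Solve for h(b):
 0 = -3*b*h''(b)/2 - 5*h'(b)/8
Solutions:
 h(b) = C1 + C2*b^(7/12)


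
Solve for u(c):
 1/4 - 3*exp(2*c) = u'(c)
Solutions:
 u(c) = C1 + c/4 - 3*exp(2*c)/2


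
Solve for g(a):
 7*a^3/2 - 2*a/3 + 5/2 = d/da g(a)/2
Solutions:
 g(a) = C1 + 7*a^4/4 - 2*a^2/3 + 5*a


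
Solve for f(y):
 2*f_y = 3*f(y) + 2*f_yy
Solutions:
 f(y) = (C1*sin(sqrt(5)*y/2) + C2*cos(sqrt(5)*y/2))*exp(y/2)


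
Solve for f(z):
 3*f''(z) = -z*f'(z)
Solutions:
 f(z) = C1 + C2*erf(sqrt(6)*z/6)


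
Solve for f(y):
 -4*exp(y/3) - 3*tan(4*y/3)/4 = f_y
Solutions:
 f(y) = C1 - 12*exp(y/3) + 9*log(cos(4*y/3))/16


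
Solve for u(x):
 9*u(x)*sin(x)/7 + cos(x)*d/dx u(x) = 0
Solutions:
 u(x) = C1*cos(x)^(9/7)


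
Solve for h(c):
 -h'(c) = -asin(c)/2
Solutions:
 h(c) = C1 + c*asin(c)/2 + sqrt(1 - c^2)/2


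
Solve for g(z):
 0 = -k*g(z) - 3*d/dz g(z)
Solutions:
 g(z) = C1*exp(-k*z/3)


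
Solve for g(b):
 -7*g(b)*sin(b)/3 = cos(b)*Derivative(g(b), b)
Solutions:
 g(b) = C1*cos(b)^(7/3)


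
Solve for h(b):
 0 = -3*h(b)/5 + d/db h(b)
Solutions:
 h(b) = C1*exp(3*b/5)


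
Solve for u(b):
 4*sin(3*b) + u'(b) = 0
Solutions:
 u(b) = C1 + 4*cos(3*b)/3


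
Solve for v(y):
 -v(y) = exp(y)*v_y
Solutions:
 v(y) = C1*exp(exp(-y))


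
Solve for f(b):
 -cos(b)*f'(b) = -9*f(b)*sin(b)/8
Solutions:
 f(b) = C1/cos(b)^(9/8)


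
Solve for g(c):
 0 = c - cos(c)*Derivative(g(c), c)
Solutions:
 g(c) = C1 + Integral(c/cos(c), c)


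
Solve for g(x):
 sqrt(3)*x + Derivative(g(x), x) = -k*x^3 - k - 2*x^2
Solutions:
 g(x) = C1 - k*x^4/4 - k*x - 2*x^3/3 - sqrt(3)*x^2/2


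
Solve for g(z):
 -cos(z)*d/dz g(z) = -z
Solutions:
 g(z) = C1 + Integral(z/cos(z), z)


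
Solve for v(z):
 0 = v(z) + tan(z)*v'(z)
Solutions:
 v(z) = C1/sin(z)


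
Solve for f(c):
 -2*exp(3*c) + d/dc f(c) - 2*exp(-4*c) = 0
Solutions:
 f(c) = C1 + 2*exp(3*c)/3 - exp(-4*c)/2


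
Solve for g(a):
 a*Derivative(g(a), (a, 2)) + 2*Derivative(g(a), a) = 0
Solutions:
 g(a) = C1 + C2/a


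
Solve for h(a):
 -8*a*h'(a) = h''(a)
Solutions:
 h(a) = C1 + C2*erf(2*a)


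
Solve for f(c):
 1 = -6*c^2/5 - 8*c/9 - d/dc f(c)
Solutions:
 f(c) = C1 - 2*c^3/5 - 4*c^2/9 - c


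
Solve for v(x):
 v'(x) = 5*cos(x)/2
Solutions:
 v(x) = C1 + 5*sin(x)/2


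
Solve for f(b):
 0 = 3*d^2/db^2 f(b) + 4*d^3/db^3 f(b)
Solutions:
 f(b) = C1 + C2*b + C3*exp(-3*b/4)


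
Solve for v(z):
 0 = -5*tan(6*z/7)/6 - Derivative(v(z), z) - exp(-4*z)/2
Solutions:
 v(z) = C1 - 35*log(tan(6*z/7)^2 + 1)/72 + exp(-4*z)/8


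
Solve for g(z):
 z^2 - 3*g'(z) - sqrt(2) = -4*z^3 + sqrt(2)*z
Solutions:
 g(z) = C1 + z^4/3 + z^3/9 - sqrt(2)*z^2/6 - sqrt(2)*z/3


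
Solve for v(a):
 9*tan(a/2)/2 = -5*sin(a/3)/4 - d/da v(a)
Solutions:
 v(a) = C1 + 9*log(cos(a/2)) + 15*cos(a/3)/4


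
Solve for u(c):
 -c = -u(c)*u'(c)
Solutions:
 u(c) = -sqrt(C1 + c^2)
 u(c) = sqrt(C1 + c^2)


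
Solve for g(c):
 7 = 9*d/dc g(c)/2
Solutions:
 g(c) = C1 + 14*c/9


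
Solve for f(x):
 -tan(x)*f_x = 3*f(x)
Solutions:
 f(x) = C1/sin(x)^3


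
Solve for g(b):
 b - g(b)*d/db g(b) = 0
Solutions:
 g(b) = -sqrt(C1 + b^2)
 g(b) = sqrt(C1 + b^2)


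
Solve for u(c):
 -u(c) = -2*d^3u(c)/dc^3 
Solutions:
 u(c) = C3*exp(2^(2/3)*c/2) + (C1*sin(2^(2/3)*sqrt(3)*c/4) + C2*cos(2^(2/3)*sqrt(3)*c/4))*exp(-2^(2/3)*c/4)


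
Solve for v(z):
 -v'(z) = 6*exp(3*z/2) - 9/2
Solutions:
 v(z) = C1 + 9*z/2 - 4*exp(3*z/2)


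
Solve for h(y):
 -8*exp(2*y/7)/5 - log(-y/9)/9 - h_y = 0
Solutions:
 h(y) = C1 - y*log(-y)/9 + y*(1 + 2*log(3))/9 - 28*exp(2*y/7)/5


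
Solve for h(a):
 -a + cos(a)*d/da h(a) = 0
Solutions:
 h(a) = C1 + Integral(a/cos(a), a)


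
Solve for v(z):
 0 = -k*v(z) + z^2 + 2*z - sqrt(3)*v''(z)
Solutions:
 v(z) = C1*exp(-3^(3/4)*z*sqrt(-k)/3) + C2*exp(3^(3/4)*z*sqrt(-k)/3) + z^2/k + 2*z/k - 2*sqrt(3)/k^2


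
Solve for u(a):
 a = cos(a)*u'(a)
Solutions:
 u(a) = C1 + Integral(a/cos(a), a)


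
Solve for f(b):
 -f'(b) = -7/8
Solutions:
 f(b) = C1 + 7*b/8


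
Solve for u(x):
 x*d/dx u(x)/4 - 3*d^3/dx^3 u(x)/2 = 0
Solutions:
 u(x) = C1 + Integral(C2*airyai(6^(2/3)*x/6) + C3*airybi(6^(2/3)*x/6), x)


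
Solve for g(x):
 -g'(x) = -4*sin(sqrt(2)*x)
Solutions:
 g(x) = C1 - 2*sqrt(2)*cos(sqrt(2)*x)


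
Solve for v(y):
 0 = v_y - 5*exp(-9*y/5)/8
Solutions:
 v(y) = C1 - 25*exp(-9*y/5)/72


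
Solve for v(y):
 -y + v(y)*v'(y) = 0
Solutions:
 v(y) = -sqrt(C1 + y^2)
 v(y) = sqrt(C1 + y^2)


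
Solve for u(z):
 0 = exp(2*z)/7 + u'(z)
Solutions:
 u(z) = C1 - exp(2*z)/14


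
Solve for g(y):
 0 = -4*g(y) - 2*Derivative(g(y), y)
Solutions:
 g(y) = C1*exp(-2*y)


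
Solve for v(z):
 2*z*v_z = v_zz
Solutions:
 v(z) = C1 + C2*erfi(z)


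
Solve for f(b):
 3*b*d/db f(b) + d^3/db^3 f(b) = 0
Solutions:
 f(b) = C1 + Integral(C2*airyai(-3^(1/3)*b) + C3*airybi(-3^(1/3)*b), b)


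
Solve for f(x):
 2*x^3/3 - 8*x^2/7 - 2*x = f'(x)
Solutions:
 f(x) = C1 + x^4/6 - 8*x^3/21 - x^2


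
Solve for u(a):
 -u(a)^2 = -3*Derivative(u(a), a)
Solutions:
 u(a) = -3/(C1 + a)


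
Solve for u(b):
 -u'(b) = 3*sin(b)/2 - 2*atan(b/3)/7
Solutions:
 u(b) = C1 + 2*b*atan(b/3)/7 - 3*log(b^2 + 9)/7 + 3*cos(b)/2


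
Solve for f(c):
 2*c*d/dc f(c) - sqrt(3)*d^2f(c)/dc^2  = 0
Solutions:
 f(c) = C1 + C2*erfi(3^(3/4)*c/3)


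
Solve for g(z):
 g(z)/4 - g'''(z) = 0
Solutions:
 g(z) = C3*exp(2^(1/3)*z/2) + (C1*sin(2^(1/3)*sqrt(3)*z/4) + C2*cos(2^(1/3)*sqrt(3)*z/4))*exp(-2^(1/3)*z/4)


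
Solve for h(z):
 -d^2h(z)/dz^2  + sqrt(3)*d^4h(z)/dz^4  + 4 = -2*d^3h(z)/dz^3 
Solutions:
 h(z) = C1 + C2*z + C3*exp(sqrt(3)*z*(-1 + sqrt(1 + sqrt(3)))/3) + C4*exp(-sqrt(3)*z*(1 + sqrt(1 + sqrt(3)))/3) + 2*z^2


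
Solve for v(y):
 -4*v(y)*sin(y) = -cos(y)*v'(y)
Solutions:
 v(y) = C1/cos(y)^4


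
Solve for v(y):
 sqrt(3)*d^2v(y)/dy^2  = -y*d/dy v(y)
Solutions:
 v(y) = C1 + C2*erf(sqrt(2)*3^(3/4)*y/6)


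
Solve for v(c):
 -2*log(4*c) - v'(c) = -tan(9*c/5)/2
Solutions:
 v(c) = C1 - 2*c*log(c) - 4*c*log(2) + 2*c - 5*log(cos(9*c/5))/18


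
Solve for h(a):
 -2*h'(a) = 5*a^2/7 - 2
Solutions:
 h(a) = C1 - 5*a^3/42 + a


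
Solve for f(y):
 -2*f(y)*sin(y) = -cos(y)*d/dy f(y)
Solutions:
 f(y) = C1/cos(y)^2


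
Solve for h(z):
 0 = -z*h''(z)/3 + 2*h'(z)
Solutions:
 h(z) = C1 + C2*z^7


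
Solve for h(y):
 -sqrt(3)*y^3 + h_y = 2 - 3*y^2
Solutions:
 h(y) = C1 + sqrt(3)*y^4/4 - y^3 + 2*y


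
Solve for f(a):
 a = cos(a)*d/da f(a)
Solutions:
 f(a) = C1 + Integral(a/cos(a), a)


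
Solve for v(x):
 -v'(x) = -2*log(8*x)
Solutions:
 v(x) = C1 + 2*x*log(x) - 2*x + x*log(64)


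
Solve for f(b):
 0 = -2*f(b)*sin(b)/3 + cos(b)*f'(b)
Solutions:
 f(b) = C1/cos(b)^(2/3)


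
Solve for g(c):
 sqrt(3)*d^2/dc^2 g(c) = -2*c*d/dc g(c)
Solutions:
 g(c) = C1 + C2*erf(3^(3/4)*c/3)


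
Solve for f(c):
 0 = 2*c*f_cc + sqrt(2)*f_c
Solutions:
 f(c) = C1 + C2*c^(1 - sqrt(2)/2)


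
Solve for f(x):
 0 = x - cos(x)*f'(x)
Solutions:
 f(x) = C1 + Integral(x/cos(x), x)


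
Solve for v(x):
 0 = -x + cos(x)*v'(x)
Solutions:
 v(x) = C1 + Integral(x/cos(x), x)


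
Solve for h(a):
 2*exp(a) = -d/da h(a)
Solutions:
 h(a) = C1 - 2*exp(a)


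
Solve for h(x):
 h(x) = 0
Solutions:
 h(x) = 0


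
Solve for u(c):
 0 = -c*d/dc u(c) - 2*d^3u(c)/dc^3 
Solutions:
 u(c) = C1 + Integral(C2*airyai(-2^(2/3)*c/2) + C3*airybi(-2^(2/3)*c/2), c)


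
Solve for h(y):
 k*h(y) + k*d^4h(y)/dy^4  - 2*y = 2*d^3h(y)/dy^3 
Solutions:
 h(y) = C1*exp(y*(-sqrt(6^(1/3)*(sqrt(3)*sqrt(-16 + 27/k^4) + 9/k^2)^(1/3)/3 + 2*6^(2/3)/(3*(sqrt(3)*sqrt(-16 + 27/k^4) + 9/k^2)^(1/3)) + k^(-2)) - sqrt(-6^(1/3)*(sqrt(3)*sqrt(-16 + 27/k^4) + 9/k^2)^(1/3)/3 - 2*6^(2/3)/(3*(sqrt(3)*sqrt(-16 + 27/k^4) + 9/k^2)^(1/3)) + 2/k^2 - 2/(k^3*sqrt(6^(1/3)*(sqrt(3)*sqrt(-16 + 27/k^4) + 9/k^2)^(1/3)/3 + 2*6^(2/3)/(3*(sqrt(3)*sqrt(-16 + 27/k^4) + 9/k^2)^(1/3)) + k^(-2)))) + 1/k)/2) + C2*exp(y*(-sqrt(6^(1/3)*(sqrt(3)*sqrt(-16 + 27/k^4) + 9/k^2)^(1/3)/3 + 2*6^(2/3)/(3*(sqrt(3)*sqrt(-16 + 27/k^4) + 9/k^2)^(1/3)) + k^(-2)) + sqrt(-6^(1/3)*(sqrt(3)*sqrt(-16 + 27/k^4) + 9/k^2)^(1/3)/3 - 2*6^(2/3)/(3*(sqrt(3)*sqrt(-16 + 27/k^4) + 9/k^2)^(1/3)) + 2/k^2 - 2/(k^3*sqrt(6^(1/3)*(sqrt(3)*sqrt(-16 + 27/k^4) + 9/k^2)^(1/3)/3 + 2*6^(2/3)/(3*(sqrt(3)*sqrt(-16 + 27/k^4) + 9/k^2)^(1/3)) + k^(-2)))) + 1/k)/2) + C3*exp(y*(sqrt(6^(1/3)*(sqrt(3)*sqrt(-16 + 27/k^4) + 9/k^2)^(1/3)/3 + 2*6^(2/3)/(3*(sqrt(3)*sqrt(-16 + 27/k^4) + 9/k^2)^(1/3)) + k^(-2)) - sqrt(-6^(1/3)*(sqrt(3)*sqrt(-16 + 27/k^4) + 9/k^2)^(1/3)/3 - 2*6^(2/3)/(3*(sqrt(3)*sqrt(-16 + 27/k^4) + 9/k^2)^(1/3)) + 2/k^2 + 2/(k^3*sqrt(6^(1/3)*(sqrt(3)*sqrt(-16 + 27/k^4) + 9/k^2)^(1/3)/3 + 2*6^(2/3)/(3*(sqrt(3)*sqrt(-16 + 27/k^4) + 9/k^2)^(1/3)) + k^(-2)))) + 1/k)/2) + C4*exp(y*(sqrt(6^(1/3)*(sqrt(3)*sqrt(-16 + 27/k^4) + 9/k^2)^(1/3)/3 + 2*6^(2/3)/(3*(sqrt(3)*sqrt(-16 + 27/k^4) + 9/k^2)^(1/3)) + k^(-2)) + sqrt(-6^(1/3)*(sqrt(3)*sqrt(-16 + 27/k^4) + 9/k^2)^(1/3)/3 - 2*6^(2/3)/(3*(sqrt(3)*sqrt(-16 + 27/k^4) + 9/k^2)^(1/3)) + 2/k^2 + 2/(k^3*sqrt(6^(1/3)*(sqrt(3)*sqrt(-16 + 27/k^4) + 9/k^2)^(1/3)/3 + 2*6^(2/3)/(3*(sqrt(3)*sqrt(-16 + 27/k^4) + 9/k^2)^(1/3)) + k^(-2)))) + 1/k)/2) + 2*y/k


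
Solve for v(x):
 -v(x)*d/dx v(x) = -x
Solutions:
 v(x) = -sqrt(C1 + x^2)
 v(x) = sqrt(C1 + x^2)


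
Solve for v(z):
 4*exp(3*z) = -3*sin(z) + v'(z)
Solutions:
 v(z) = C1 + 4*exp(3*z)/3 - 3*cos(z)


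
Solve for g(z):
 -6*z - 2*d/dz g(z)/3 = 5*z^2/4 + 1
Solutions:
 g(z) = C1 - 5*z^3/8 - 9*z^2/2 - 3*z/2


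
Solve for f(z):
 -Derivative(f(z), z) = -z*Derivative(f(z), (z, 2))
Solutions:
 f(z) = C1 + C2*z^2


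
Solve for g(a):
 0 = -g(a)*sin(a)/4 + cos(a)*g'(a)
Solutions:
 g(a) = C1/cos(a)^(1/4)


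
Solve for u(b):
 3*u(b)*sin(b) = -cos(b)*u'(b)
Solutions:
 u(b) = C1*cos(b)^3


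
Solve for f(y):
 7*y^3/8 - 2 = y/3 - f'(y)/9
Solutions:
 f(y) = C1 - 63*y^4/32 + 3*y^2/2 + 18*y


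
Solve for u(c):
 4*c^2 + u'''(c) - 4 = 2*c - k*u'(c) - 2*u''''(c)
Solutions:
 u(c) = C1 + C2*exp(-c*((54*k + sqrt((54*k + 1)^2 - 1) + 1)^(1/3) + 1 + (54*k + sqrt((54*k + 1)^2 - 1) + 1)^(-1/3))/6) + C3*exp(c*((54*k + sqrt((54*k + 1)^2 - 1) + 1)^(1/3) - sqrt(3)*I*(54*k + sqrt((54*k + 1)^2 - 1) + 1)^(1/3) - 2 - 4/((-1 + sqrt(3)*I)*(54*k + sqrt((54*k + 1)^2 - 1) + 1)^(1/3)))/12) + C4*exp(c*((54*k + sqrt((54*k + 1)^2 - 1) + 1)^(1/3) + sqrt(3)*I*(54*k + sqrt((54*k + 1)^2 - 1) + 1)^(1/3) - 2 + 4/((1 + sqrt(3)*I)*(54*k + sqrt((54*k + 1)^2 - 1) + 1)^(1/3)))/12) - 4*c^3/(3*k) + c^2/k + 4*c/k + 8*c/k^2


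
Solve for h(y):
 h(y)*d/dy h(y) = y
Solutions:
 h(y) = -sqrt(C1 + y^2)
 h(y) = sqrt(C1 + y^2)


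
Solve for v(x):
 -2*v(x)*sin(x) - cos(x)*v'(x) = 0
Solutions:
 v(x) = C1*cos(x)^2


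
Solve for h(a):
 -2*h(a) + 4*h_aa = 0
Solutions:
 h(a) = C1*exp(-sqrt(2)*a/2) + C2*exp(sqrt(2)*a/2)


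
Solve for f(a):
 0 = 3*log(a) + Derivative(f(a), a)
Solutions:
 f(a) = C1 - 3*a*log(a) + 3*a


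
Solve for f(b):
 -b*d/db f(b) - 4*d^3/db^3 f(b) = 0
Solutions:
 f(b) = C1 + Integral(C2*airyai(-2^(1/3)*b/2) + C3*airybi(-2^(1/3)*b/2), b)


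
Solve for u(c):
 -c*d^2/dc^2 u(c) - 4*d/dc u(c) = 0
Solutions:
 u(c) = C1 + C2/c^3


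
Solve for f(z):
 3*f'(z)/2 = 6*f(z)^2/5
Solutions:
 f(z) = -5/(C1 + 4*z)


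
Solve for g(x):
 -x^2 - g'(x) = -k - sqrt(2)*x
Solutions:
 g(x) = C1 + k*x - x^3/3 + sqrt(2)*x^2/2


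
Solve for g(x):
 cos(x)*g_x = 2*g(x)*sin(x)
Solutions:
 g(x) = C1/cos(x)^2


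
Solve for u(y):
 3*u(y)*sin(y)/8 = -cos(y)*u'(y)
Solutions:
 u(y) = C1*cos(y)^(3/8)


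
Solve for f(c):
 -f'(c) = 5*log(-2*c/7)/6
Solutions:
 f(c) = C1 - 5*c*log(-c)/6 + 5*c*(-log(2) + 1 + log(7))/6


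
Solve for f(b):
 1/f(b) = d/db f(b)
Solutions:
 f(b) = -sqrt(C1 + 2*b)
 f(b) = sqrt(C1 + 2*b)


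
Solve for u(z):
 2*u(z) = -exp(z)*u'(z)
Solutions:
 u(z) = C1*exp(2*exp(-z))


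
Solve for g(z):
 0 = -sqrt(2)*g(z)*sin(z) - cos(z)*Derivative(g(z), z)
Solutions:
 g(z) = C1*cos(z)^(sqrt(2))


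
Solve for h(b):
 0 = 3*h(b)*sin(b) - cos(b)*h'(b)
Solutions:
 h(b) = C1/cos(b)^3


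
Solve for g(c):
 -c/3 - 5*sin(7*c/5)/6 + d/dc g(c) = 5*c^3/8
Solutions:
 g(c) = C1 + 5*c^4/32 + c^2/6 - 25*cos(7*c/5)/42


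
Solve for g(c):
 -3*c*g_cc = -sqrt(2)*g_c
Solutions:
 g(c) = C1 + C2*c^(sqrt(2)/3 + 1)


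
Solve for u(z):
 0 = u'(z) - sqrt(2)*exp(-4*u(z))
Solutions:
 u(z) = log(-I*(C1 + 4*sqrt(2)*z)^(1/4))
 u(z) = log(I*(C1 + 4*sqrt(2)*z)^(1/4))
 u(z) = log(-(C1 + 4*sqrt(2)*z)^(1/4))
 u(z) = log(C1 + 4*sqrt(2)*z)/4


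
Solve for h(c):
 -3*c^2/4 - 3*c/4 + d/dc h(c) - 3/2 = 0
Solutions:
 h(c) = C1 + c^3/4 + 3*c^2/8 + 3*c/2


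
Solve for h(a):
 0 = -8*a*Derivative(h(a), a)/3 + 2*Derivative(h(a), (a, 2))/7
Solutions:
 h(a) = C1 + C2*erfi(sqrt(42)*a/3)


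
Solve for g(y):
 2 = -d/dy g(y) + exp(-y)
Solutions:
 g(y) = C1 - 2*y - exp(-y)


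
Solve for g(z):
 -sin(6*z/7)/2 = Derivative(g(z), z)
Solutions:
 g(z) = C1 + 7*cos(6*z/7)/12


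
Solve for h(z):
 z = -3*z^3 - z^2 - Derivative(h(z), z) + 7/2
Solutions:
 h(z) = C1 - 3*z^4/4 - z^3/3 - z^2/2 + 7*z/2


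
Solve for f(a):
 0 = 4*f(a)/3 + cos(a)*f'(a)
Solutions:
 f(a) = C1*(sin(a) - 1)^(2/3)/(sin(a) + 1)^(2/3)


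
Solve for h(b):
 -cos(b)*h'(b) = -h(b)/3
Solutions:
 h(b) = C1*(sin(b) + 1)^(1/6)/(sin(b) - 1)^(1/6)


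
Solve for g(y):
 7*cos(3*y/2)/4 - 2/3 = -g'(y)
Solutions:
 g(y) = C1 + 2*y/3 - 7*sin(3*y/2)/6


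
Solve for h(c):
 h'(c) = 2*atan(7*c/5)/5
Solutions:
 h(c) = C1 + 2*c*atan(7*c/5)/5 - log(49*c^2 + 25)/7


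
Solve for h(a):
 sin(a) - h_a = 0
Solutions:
 h(a) = C1 - cos(a)


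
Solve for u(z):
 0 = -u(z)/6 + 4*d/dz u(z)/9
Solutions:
 u(z) = C1*exp(3*z/8)


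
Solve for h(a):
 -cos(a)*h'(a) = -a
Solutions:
 h(a) = C1 + Integral(a/cos(a), a)


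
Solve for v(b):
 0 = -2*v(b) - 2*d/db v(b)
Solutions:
 v(b) = C1*exp(-b)


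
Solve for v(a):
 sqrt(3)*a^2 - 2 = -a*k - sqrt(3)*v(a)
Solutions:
 v(a) = -a^2 - sqrt(3)*a*k/3 + 2*sqrt(3)/3


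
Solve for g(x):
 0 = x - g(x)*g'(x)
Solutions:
 g(x) = -sqrt(C1 + x^2)
 g(x) = sqrt(C1 + x^2)


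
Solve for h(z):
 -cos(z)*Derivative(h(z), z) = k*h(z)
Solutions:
 h(z) = C1*exp(k*(log(sin(z) - 1) - log(sin(z) + 1))/2)


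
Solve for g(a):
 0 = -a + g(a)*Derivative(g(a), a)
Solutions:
 g(a) = -sqrt(C1 + a^2)
 g(a) = sqrt(C1 + a^2)


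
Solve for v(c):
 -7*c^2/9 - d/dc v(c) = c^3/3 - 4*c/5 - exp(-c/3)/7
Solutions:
 v(c) = C1 - c^4/12 - 7*c^3/27 + 2*c^2/5 - 3*exp(-c/3)/7


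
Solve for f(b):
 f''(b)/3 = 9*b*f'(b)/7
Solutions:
 f(b) = C1 + C2*erfi(3*sqrt(42)*b/14)


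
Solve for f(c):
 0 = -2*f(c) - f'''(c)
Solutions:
 f(c) = C3*exp(-2^(1/3)*c) + (C1*sin(2^(1/3)*sqrt(3)*c/2) + C2*cos(2^(1/3)*sqrt(3)*c/2))*exp(2^(1/3)*c/2)


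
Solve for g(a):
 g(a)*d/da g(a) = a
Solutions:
 g(a) = -sqrt(C1 + a^2)
 g(a) = sqrt(C1 + a^2)


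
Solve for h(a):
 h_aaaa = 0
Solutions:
 h(a) = C1 + C2*a + C3*a^2 + C4*a^3


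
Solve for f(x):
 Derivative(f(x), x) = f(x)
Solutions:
 f(x) = C1*exp(x)


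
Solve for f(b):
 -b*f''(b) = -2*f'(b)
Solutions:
 f(b) = C1 + C2*b^3


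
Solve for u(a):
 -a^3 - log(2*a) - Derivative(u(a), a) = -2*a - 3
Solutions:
 u(a) = C1 - a^4/4 + a^2 - a*log(a) - a*log(2) + 4*a


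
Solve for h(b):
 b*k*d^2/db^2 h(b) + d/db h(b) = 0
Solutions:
 h(b) = C1 + b^(((re(k) - 1)*re(k) + im(k)^2)/(re(k)^2 + im(k)^2))*(C2*sin(log(b)*Abs(im(k))/(re(k)^2 + im(k)^2)) + C3*cos(log(b)*im(k)/(re(k)^2 + im(k)^2)))


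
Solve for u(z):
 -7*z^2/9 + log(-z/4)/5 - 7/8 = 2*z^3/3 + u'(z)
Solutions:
 u(z) = C1 - z^4/6 - 7*z^3/27 + z*log(-z)/5 + z*(-43 - 16*log(2))/40


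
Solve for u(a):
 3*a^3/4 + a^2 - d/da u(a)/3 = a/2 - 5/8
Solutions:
 u(a) = C1 + 9*a^4/16 + a^3 - 3*a^2/4 + 15*a/8


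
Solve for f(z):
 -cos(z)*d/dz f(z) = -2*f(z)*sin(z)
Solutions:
 f(z) = C1/cos(z)^2


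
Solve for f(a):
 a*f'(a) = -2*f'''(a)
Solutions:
 f(a) = C1 + Integral(C2*airyai(-2^(2/3)*a/2) + C3*airybi(-2^(2/3)*a/2), a)


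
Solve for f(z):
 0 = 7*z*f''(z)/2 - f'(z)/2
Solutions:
 f(z) = C1 + C2*z^(8/7)


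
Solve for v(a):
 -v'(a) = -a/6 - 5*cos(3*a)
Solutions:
 v(a) = C1 + a^2/12 + 5*sin(3*a)/3


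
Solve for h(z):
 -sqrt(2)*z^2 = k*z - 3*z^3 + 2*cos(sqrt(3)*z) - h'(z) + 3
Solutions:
 h(z) = C1 + k*z^2/2 - 3*z^4/4 + sqrt(2)*z^3/3 + 3*z + 2*sqrt(3)*sin(sqrt(3)*z)/3


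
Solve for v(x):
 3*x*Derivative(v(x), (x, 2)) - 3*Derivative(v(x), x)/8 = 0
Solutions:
 v(x) = C1 + C2*x^(9/8)


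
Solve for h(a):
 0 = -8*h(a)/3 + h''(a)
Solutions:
 h(a) = C1*exp(-2*sqrt(6)*a/3) + C2*exp(2*sqrt(6)*a/3)


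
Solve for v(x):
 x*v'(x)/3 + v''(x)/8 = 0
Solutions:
 v(x) = C1 + C2*erf(2*sqrt(3)*x/3)


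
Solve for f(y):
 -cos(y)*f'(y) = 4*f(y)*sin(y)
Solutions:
 f(y) = C1*cos(y)^4


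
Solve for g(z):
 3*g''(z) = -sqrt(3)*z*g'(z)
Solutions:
 g(z) = C1 + C2*erf(sqrt(2)*3^(3/4)*z/6)


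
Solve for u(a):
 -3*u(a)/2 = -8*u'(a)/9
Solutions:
 u(a) = C1*exp(27*a/16)


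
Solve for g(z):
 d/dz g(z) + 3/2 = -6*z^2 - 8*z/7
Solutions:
 g(z) = C1 - 2*z^3 - 4*z^2/7 - 3*z/2


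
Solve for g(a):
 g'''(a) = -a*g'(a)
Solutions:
 g(a) = C1 + Integral(C2*airyai(-a) + C3*airybi(-a), a)


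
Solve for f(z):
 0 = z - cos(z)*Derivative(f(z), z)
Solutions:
 f(z) = C1 + Integral(z/cos(z), z)


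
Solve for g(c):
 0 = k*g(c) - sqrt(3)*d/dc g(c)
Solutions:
 g(c) = C1*exp(sqrt(3)*c*k/3)


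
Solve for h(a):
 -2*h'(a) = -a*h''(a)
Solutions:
 h(a) = C1 + C2*a^3


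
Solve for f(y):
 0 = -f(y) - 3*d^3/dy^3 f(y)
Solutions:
 f(y) = C3*exp(-3^(2/3)*y/3) + (C1*sin(3^(1/6)*y/2) + C2*cos(3^(1/6)*y/2))*exp(3^(2/3)*y/6)


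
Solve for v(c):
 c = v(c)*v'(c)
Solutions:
 v(c) = -sqrt(C1 + c^2)
 v(c) = sqrt(C1 + c^2)


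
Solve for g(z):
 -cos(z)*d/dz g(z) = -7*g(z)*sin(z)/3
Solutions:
 g(z) = C1/cos(z)^(7/3)


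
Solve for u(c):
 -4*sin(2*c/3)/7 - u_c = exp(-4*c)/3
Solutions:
 u(c) = C1 + 6*cos(2*c/3)/7 + exp(-4*c)/12


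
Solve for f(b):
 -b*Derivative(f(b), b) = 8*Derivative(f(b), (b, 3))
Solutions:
 f(b) = C1 + Integral(C2*airyai(-b/2) + C3*airybi(-b/2), b)


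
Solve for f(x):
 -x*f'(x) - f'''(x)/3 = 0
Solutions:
 f(x) = C1 + Integral(C2*airyai(-3^(1/3)*x) + C3*airybi(-3^(1/3)*x), x)


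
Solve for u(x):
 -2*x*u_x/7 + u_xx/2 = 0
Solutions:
 u(x) = C1 + C2*erfi(sqrt(14)*x/7)


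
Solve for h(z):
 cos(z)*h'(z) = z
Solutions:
 h(z) = C1 + Integral(z/cos(z), z)


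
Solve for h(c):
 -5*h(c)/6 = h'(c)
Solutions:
 h(c) = C1*exp(-5*c/6)


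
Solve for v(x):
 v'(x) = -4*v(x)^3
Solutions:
 v(x) = -sqrt(2)*sqrt(-1/(C1 - 4*x))/2
 v(x) = sqrt(2)*sqrt(-1/(C1 - 4*x))/2


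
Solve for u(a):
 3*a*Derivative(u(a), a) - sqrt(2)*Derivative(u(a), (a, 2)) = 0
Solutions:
 u(a) = C1 + C2*erfi(2^(1/4)*sqrt(3)*a/2)


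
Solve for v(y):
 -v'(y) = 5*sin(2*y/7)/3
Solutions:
 v(y) = C1 + 35*cos(2*y/7)/6


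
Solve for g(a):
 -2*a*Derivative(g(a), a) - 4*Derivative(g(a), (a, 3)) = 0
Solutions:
 g(a) = C1 + Integral(C2*airyai(-2^(2/3)*a/2) + C3*airybi(-2^(2/3)*a/2), a)


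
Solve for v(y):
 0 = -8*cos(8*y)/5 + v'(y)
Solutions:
 v(y) = C1 + sin(8*y)/5


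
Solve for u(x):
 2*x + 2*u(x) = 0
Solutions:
 u(x) = -x


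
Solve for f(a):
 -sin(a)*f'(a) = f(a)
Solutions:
 f(a) = C1*sqrt(cos(a) + 1)/sqrt(cos(a) - 1)


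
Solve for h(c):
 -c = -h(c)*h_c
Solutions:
 h(c) = -sqrt(C1 + c^2)
 h(c) = sqrt(C1 + c^2)


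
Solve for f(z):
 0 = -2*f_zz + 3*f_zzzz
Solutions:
 f(z) = C1 + C2*z + C3*exp(-sqrt(6)*z/3) + C4*exp(sqrt(6)*z/3)


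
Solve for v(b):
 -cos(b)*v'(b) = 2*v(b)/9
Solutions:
 v(b) = C1*(sin(b) - 1)^(1/9)/(sin(b) + 1)^(1/9)


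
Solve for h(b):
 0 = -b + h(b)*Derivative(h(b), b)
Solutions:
 h(b) = -sqrt(C1 + b^2)
 h(b) = sqrt(C1 + b^2)


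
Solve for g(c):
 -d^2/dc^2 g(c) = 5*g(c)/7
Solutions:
 g(c) = C1*sin(sqrt(35)*c/7) + C2*cos(sqrt(35)*c/7)


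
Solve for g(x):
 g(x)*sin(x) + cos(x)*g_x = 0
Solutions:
 g(x) = C1*cos(x)


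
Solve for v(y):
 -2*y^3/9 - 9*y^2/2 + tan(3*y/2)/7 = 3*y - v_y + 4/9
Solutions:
 v(y) = C1 + y^4/18 + 3*y^3/2 + 3*y^2/2 + 4*y/9 + 2*log(cos(3*y/2))/21


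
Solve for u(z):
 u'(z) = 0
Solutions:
 u(z) = C1


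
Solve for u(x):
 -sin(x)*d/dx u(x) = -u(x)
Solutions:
 u(x) = C1*sqrt(cos(x) - 1)/sqrt(cos(x) + 1)


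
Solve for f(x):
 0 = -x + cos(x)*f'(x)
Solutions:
 f(x) = C1 + Integral(x/cos(x), x)


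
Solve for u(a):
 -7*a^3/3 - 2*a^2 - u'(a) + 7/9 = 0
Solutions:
 u(a) = C1 - 7*a^4/12 - 2*a^3/3 + 7*a/9


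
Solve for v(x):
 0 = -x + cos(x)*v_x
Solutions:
 v(x) = C1 + Integral(x/cos(x), x)


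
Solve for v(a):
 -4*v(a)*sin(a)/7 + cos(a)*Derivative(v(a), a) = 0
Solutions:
 v(a) = C1/cos(a)^(4/7)


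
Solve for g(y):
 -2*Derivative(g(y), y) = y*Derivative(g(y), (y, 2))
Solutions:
 g(y) = C1 + C2/y


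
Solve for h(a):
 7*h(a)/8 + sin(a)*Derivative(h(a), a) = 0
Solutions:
 h(a) = C1*(cos(a) + 1)^(7/16)/(cos(a) - 1)^(7/16)


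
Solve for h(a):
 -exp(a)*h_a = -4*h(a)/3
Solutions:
 h(a) = C1*exp(-4*exp(-a)/3)


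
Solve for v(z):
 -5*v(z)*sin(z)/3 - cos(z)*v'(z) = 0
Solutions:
 v(z) = C1*cos(z)^(5/3)


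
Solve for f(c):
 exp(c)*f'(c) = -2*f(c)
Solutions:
 f(c) = C1*exp(2*exp(-c))


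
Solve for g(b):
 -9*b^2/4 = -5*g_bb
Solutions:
 g(b) = C1 + C2*b + 3*b^4/80


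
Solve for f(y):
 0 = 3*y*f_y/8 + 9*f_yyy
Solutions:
 f(y) = C1 + Integral(C2*airyai(-3^(2/3)*y/6) + C3*airybi(-3^(2/3)*y/6), y)


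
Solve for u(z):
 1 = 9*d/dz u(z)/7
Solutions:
 u(z) = C1 + 7*z/9


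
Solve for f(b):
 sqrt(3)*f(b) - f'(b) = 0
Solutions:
 f(b) = C1*exp(sqrt(3)*b)


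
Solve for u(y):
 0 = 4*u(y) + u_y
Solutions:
 u(y) = C1*exp(-4*y)


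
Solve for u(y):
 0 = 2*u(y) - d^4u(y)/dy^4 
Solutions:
 u(y) = C1*exp(-2^(1/4)*y) + C2*exp(2^(1/4)*y) + C3*sin(2^(1/4)*y) + C4*cos(2^(1/4)*y)


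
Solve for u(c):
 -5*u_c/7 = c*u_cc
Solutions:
 u(c) = C1 + C2*c^(2/7)


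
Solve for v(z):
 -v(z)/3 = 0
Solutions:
 v(z) = 0


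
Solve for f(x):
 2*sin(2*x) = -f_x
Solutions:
 f(x) = C1 + cos(2*x)


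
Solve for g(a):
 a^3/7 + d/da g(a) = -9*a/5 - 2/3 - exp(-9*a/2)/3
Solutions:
 g(a) = C1 - a^4/28 - 9*a^2/10 - 2*a/3 + 2*exp(-9*a/2)/27


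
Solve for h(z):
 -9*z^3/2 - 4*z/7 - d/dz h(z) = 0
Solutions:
 h(z) = C1 - 9*z^4/8 - 2*z^2/7


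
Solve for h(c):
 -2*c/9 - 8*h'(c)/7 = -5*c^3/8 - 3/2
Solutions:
 h(c) = C1 + 35*c^4/256 - 7*c^2/72 + 21*c/16


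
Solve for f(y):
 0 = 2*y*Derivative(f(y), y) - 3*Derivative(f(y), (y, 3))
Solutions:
 f(y) = C1 + Integral(C2*airyai(2^(1/3)*3^(2/3)*y/3) + C3*airybi(2^(1/3)*3^(2/3)*y/3), y)


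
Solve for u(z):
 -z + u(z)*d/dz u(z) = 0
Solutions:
 u(z) = -sqrt(C1 + z^2)
 u(z) = sqrt(C1 + z^2)


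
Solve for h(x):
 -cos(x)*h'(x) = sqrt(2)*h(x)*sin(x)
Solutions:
 h(x) = C1*cos(x)^(sqrt(2))


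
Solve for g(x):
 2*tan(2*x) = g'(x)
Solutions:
 g(x) = C1 - log(cos(2*x))


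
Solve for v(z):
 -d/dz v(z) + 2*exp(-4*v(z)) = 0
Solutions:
 v(z) = log(-I*(C1 + 8*z)^(1/4))
 v(z) = log(I*(C1 + 8*z)^(1/4))
 v(z) = log(-(C1 + 8*z)^(1/4))
 v(z) = log(C1 + 8*z)/4


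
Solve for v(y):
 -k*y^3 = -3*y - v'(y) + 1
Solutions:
 v(y) = C1 + k*y^4/4 - 3*y^2/2 + y


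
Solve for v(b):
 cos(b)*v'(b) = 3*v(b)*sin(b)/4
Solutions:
 v(b) = C1/cos(b)^(3/4)


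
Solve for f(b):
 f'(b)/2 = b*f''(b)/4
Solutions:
 f(b) = C1 + C2*b^3


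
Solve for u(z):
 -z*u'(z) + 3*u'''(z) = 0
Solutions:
 u(z) = C1 + Integral(C2*airyai(3^(2/3)*z/3) + C3*airybi(3^(2/3)*z/3), z)


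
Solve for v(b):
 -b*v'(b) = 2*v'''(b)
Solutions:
 v(b) = C1 + Integral(C2*airyai(-2^(2/3)*b/2) + C3*airybi(-2^(2/3)*b/2), b)


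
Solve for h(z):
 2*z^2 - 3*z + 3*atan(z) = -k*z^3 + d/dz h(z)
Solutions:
 h(z) = C1 + k*z^4/4 + 2*z^3/3 - 3*z^2/2 + 3*z*atan(z) - 3*log(z^2 + 1)/2


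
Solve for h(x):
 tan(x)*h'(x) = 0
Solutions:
 h(x) = C1


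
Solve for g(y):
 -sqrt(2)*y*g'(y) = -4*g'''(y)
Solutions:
 g(y) = C1 + Integral(C2*airyai(sqrt(2)*y/2) + C3*airybi(sqrt(2)*y/2), y)


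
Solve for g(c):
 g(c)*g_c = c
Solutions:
 g(c) = -sqrt(C1 + c^2)
 g(c) = sqrt(C1 + c^2)


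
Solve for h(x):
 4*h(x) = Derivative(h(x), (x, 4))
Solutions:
 h(x) = C1*exp(-sqrt(2)*x) + C2*exp(sqrt(2)*x) + C3*sin(sqrt(2)*x) + C4*cos(sqrt(2)*x)


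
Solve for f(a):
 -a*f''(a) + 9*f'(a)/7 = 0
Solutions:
 f(a) = C1 + C2*a^(16/7)


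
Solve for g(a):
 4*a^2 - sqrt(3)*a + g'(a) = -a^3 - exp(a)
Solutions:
 g(a) = C1 - a^4/4 - 4*a^3/3 + sqrt(3)*a^2/2 - exp(a)


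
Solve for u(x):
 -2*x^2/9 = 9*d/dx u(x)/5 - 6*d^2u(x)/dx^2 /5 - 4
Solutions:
 u(x) = C1 + C2*exp(3*x/2) - 10*x^3/243 - 20*x^2/243 + 1540*x/729


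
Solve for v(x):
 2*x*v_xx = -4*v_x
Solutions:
 v(x) = C1 + C2/x


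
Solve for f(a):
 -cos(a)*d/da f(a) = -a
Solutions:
 f(a) = C1 + Integral(a/cos(a), a)


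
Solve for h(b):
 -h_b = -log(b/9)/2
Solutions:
 h(b) = C1 + b*log(b)/2 - b*log(3) - b/2


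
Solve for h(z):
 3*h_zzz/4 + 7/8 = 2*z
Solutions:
 h(z) = C1 + C2*z + C3*z^2 + z^4/9 - 7*z^3/36


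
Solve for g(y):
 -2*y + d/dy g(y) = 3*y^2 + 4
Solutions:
 g(y) = C1 + y^3 + y^2 + 4*y


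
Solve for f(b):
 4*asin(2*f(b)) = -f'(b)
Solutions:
 Integral(1/asin(2*_y), (_y, f(b))) = C1 - 4*b


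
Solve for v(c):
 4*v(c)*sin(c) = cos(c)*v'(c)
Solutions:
 v(c) = C1/cos(c)^4


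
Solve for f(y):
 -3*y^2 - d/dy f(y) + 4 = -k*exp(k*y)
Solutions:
 f(y) = C1 - y^3 + 4*y + exp(k*y)


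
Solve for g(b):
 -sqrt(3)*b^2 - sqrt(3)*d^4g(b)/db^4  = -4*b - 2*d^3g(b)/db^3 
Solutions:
 g(b) = C1 + C2*b + C3*b^2 + C4*exp(2*sqrt(3)*b/3) + sqrt(3)*b^5/120 - b^4/48 - sqrt(3)*b^3/24
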